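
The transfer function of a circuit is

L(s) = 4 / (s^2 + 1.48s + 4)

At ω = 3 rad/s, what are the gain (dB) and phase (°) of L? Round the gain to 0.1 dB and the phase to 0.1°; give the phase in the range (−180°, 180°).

At s = jω = j3:
quadratic: (j3)² + 1.48·j3 + 4 = -5 + j4.44 → |·| ≈ 6.6868, ∠ ≈ 138.39°
|L| = 4 / 6.6868 ≈ 0.59819
Gain = 20 log₁₀(0.59819) ≈ -4.46 dB
∠L = 0.00° − 138.39° = -138.39°

-4.5 dB, -138.4°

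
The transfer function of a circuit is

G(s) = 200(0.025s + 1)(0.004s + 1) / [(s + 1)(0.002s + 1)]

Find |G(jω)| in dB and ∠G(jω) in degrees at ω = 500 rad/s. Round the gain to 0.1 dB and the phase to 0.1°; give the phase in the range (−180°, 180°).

At ω = 500 rad/s:
zero (1 + j500·0.025) = 1 + j12.5 → |·| ≈ 12.54, ∠ ≈ 85.43°
zero (1 + j500·0.004) = 1 + j2 → |·| ≈ 2.2361, ∠ ≈ 63.43°
pole (1 + j500·1) = 1 + j500 → |·| ≈ 500, ∠ ≈ 89.89°
pole (1 + j500·0.002) = 1 + j1 → |·| ≈ 1.4142, ∠ ≈ 45.00°
|G| = 200 · 12.54 · 2.2361 / (500 · 1.4142) ≈ 7.9312
Gain = 20 log₁₀(7.9312) ≈ 17.99 dB
∠G = (85.43° + 63.43°) − (89.89° + 45.00°) = 13.97°

18.0 dB, 14.0°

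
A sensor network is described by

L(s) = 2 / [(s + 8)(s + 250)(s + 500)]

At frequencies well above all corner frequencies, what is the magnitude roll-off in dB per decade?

Each pole contributes −20 dB/decade at high frequency; each zero contributes +20 dB/decade.
Net: 0 zero(s) − 3 pole(s) → -60 dB/decade.

-60 dB/decade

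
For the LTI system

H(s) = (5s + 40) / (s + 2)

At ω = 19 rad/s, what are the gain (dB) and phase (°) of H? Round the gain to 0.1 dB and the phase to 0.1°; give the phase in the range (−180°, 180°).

14.6 dB, -16.8°

Substitute s = j19:
Numerator: 5(j19) + 40 = 40 + j95
Denominator: (j19) + 2 = 2 + j19
|N| = √(40² + 95²) ≈ 103.08, ∠N ≈ 67.17°
|D| = √(2² + 19²) ≈ 19.105, ∠D ≈ 83.99°
|H| = 103.08 / 19.105 ≈ 5.3954
Gain = 20 log₁₀(5.3954) ≈ 14.64 dB
∠H = 67.17° − 83.99° = -16.82°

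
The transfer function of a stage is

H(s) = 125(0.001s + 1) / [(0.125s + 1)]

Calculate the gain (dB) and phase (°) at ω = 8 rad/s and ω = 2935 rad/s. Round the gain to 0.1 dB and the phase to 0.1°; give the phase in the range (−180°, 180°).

At ω = 8 rad/s:
zero (1 + j8·0.001) = 1 + j0.008 → |·| ≈ 1, ∠ ≈ 0.46°
pole (1 + j8·0.125) = 1 + j1 → |·| ≈ 1.4142, ∠ ≈ 45.00°
|H| = 125 · 1 / (1.4142) ≈ 88.389
Gain = 20 log₁₀(88.389) ≈ 38.93 dB
∠H = (0.46°) − (45.00°) = -44.54°

At ω = 2935 rad/s:
zero (1 + j2935·0.001) = 1 + j2.935 → |·| ≈ 3.1007, ∠ ≈ 71.19°
pole (1 + j2935·0.125) = 1 + j366.875 → |·| ≈ 366.88, ∠ ≈ 89.84°
|H| = 125 · 3.1007 / (366.88) ≈ 1.0564
Gain = 20 log₁₀(1.0564) ≈ 0.48 dB
∠H = (71.19°) − (89.84°) = -18.65°

ω = 8: 38.9 dB, -44.5°; ω = 2935: 0.5 dB, -18.7°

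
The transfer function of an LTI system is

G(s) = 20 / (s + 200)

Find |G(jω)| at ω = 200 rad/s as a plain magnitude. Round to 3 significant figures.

At s = jω = j200:
pole (s+200): 200 + j200 → |·| = √(200²+200²) = √80000 ≈ 282.84, ∠ = arctan(200/200) ≈ 45.00°
|G| = 20 / 282.84 ≈ 0.070711

0.0707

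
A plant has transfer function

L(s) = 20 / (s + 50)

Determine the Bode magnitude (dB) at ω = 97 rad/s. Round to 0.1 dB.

Substitute s = j97:
Numerator: 20 = 20 + j0
Denominator: (j97) + 50 = 50 + j97
|N| = √(20² + 0²) ≈ 20, ∠N ≈ 0.00°
|D| = √(50² + 97²) ≈ 109.13, ∠D ≈ 62.73°
|L| = 20 / 109.13 ≈ 0.18327
Gain = 20 log₁₀(0.18327) ≈ -14.74 dB

-14.7 dB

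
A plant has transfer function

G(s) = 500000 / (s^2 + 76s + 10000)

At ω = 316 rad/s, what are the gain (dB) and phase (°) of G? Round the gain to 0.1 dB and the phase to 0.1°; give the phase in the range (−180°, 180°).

At s = jω = j316:
quadratic: (j316)² + 76·j316 + 10000 = -89856 + j24016 → |·| ≈ 93010, ∠ ≈ 165.04°
|G| = 500000 / 93010 ≈ 5.3758
Gain = 20 log₁₀(5.3758) ≈ 14.61 dB
∠G = 0.00° − 165.04° = -165.04°

14.6 dB, -165.0°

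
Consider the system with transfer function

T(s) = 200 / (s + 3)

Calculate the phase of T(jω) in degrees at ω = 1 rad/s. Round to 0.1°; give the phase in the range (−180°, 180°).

-18.4°

Substitute s = j1:
Numerator: 200 = 200 + j0
Denominator: (j1) + 3 = 3 + j1
|N| = √(200² + 0²) ≈ 200, ∠N ≈ 0.00°
|D| = √(3² + 1²) ≈ 3.1623, ∠D ≈ 18.43°
∠T = 0.00° − 18.43° = -18.43°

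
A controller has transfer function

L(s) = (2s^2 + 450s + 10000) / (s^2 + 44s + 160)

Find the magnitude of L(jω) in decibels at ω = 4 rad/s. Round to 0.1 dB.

Substitute s = j4:
Numerator: 2(j4)^2 + 450(j4) + 10000 = 9968 + j1800
Denominator: (j4)^2 + 44(j4) + 160 = 144 + j176
|N| = √(9968² + 1800²) ≈ 10129, ∠N ≈ 10.24°
|D| = √(144² + 176²) ≈ 227.4, ∠D ≈ 50.71°
|L| = 10129 / 227.4 ≈ 44.543
Gain = 20 log₁₀(44.543) ≈ 32.98 dB

33.0 dB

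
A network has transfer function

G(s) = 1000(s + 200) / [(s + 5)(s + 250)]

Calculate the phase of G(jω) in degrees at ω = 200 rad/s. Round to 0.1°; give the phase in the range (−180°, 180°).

-82.2°

At s = jω = j200:
zero (s+200): 200 + j200 → |·| = √(200²+200²) = √80000 ≈ 282.84, ∠ = arctan(200/200) ≈ 45.00°
pole (s+5): 5 + j200 → |·| = √(5²+200²) = √40025 ≈ 200.06, ∠ = arctan(200/5) ≈ 88.57°
pole (s+250): 250 + j200 → |·| = √(250²+200²) = √102500 ≈ 320.16, ∠ = arctan(200/250) ≈ 38.66°
∠G = 45.00° − 127.23° = -82.23°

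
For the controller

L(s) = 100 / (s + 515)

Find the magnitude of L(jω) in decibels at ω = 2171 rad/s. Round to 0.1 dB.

Substitute s = j2171:
Numerator: 100 = 100 + j0
Denominator: (j2171) + 515 = 515 + j2171
|N| = √(100² + 0²) ≈ 100, ∠N ≈ 0.00°
|D| = √(515² + 2171²) ≈ 2231.2, ∠D ≈ 76.66°
|L| = 100 / 2231.2 ≈ 0.044819
Gain = 20 log₁₀(0.044819) ≈ -26.97 dB

-27.0 dB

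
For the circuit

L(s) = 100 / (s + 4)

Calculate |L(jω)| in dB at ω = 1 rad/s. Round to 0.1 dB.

27.7 dB

Substitute s = j1:
Numerator: 100 = 100 + j0
Denominator: (j1) + 4 = 4 + j1
|N| = √(100² + 0²) ≈ 100, ∠N ≈ 0.00°
|D| = √(4² + 1²) ≈ 4.1231, ∠D ≈ 14.04°
|L| = 100 / 4.1231 ≈ 24.254
Gain = 20 log₁₀(24.254) ≈ 27.70 dB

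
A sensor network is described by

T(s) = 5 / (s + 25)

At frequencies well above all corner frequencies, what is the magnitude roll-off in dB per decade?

-20 dB/decade

Each pole contributes −20 dB/decade at high frequency; each zero contributes +20 dB/decade.
Net: 0 zero(s) − 1 pole(s) → -20 dB/decade.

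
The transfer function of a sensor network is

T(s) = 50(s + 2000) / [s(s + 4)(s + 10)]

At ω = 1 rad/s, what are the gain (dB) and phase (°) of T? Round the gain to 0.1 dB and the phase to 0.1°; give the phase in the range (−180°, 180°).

67.7 dB, -109.7°

At s = jω = j1:
zero (s+2000): 2000 + j1 → |·| = √(2000²+1²) = √4000001 ≈ 2000, ∠ = arctan(1/2000) ≈ 0.03°
pole (s+4): 4 + j1 → |·| = √(4²+1²) = √17 ≈ 4.1231, ∠ = arctan(1/4) ≈ 14.04°
pole (s+10): 10 + j1 → |·| = √(10²+1²) = √101 ≈ 10.05, ∠ = arctan(1/10) ≈ 5.71°
pole at origin: |s| = 1, ∠ = 90.00° (in denominator)
|T| = 50 · 2000 / 41.437 ≈ 2413.3
Gain = 20 log₁₀(2413.3) ≈ 67.65 dB
∠T = 0.03° − 109.75° = -109.72°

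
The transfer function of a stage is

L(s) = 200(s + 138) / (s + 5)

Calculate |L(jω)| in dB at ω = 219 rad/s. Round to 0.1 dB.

At s = jω = j219:
zero (s+138): 138 + j219 → |·| = √(138²+219²) = √67005 ≈ 258.85, ∠ = arctan(219/138) ≈ 57.78°
pole (s+5): 5 + j219 → |·| = √(5²+219²) = √47986 ≈ 219.06, ∠ = arctan(219/5) ≈ 88.69°
|L| = 200 · 258.85 / 219.06 ≈ 236.33
Gain = 20 log₁₀(236.33) ≈ 47.47 dB

47.5 dB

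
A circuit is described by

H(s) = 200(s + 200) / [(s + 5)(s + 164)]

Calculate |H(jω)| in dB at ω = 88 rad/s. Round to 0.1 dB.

8.5 dB

At s = jω = j88:
zero (s+200): 200 + j88 → |·| = √(200²+88²) = √47744 ≈ 218.5, ∠ = arctan(88/200) ≈ 23.75°
pole (s+5): 5 + j88 → |·| = √(5²+88²) = √7769 ≈ 88.142, ∠ = arctan(88/5) ≈ 86.75°
pole (s+164): 164 + j88 → |·| = √(164²+88²) = √34640 ≈ 186.12, ∠ = arctan(88/164) ≈ 28.22°
|H| = 200 · 218.5 / 16405 ≈ 2.6638
Gain = 20 log₁₀(2.6638) ≈ 8.51 dB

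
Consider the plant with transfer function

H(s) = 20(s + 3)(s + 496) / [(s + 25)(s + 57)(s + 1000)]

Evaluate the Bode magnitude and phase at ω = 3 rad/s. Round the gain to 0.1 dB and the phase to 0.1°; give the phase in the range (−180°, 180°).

At s = jω = j3:
zero (s+3): 3 + j3 → |·| = √(3²+3²) = √18 ≈ 4.2426, ∠ = arctan(3/3) ≈ 45.00°
zero (s+496): 496 + j3 → |·| = √(496²+3²) = √246025 ≈ 496.01, ∠ = arctan(3/496) ≈ 0.35°
pole (s+25): 25 + j3 → |·| = √(25²+3²) = √634 ≈ 25.179, ∠ = arctan(3/25) ≈ 6.84°
pole (s+57): 57 + j3 → |·| = √(57²+3²) = √3258 ≈ 57.079, ∠ = arctan(3/57) ≈ 3.01°
pole (s+1000): 1000 + j3 → |·| = √(1000²+3²) = √1000009 ≈ 1000, ∠ = arctan(3/1000) ≈ 0.17°
|H| = 20 · 2104.4 / 1.4372e+06 ≈ 0.029285
Gain = 20 log₁₀(0.029285) ≈ -30.67 dB
∠H = 45.35° − 10.02° = 35.33°

-30.7 dB, 35.3°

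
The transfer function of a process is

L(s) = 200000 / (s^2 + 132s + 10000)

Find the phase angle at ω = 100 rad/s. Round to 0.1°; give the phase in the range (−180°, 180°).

At s = jω = j100:
quadratic: (j100)² + 132·j100 + 10000 = 0 + j13200 → |·| ≈ 13200, ∠ ≈ 90.00°
∠L = 0.00° − 90.00° = -90.00°

-90.0°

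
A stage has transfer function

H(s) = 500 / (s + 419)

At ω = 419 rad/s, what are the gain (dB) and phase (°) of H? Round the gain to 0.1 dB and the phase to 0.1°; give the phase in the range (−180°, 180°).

At s = jω = j419:
pole (s+419): 419 + j419 → |·| = √(419²+419²) = √351122 ≈ 592.56, ∠ = arctan(419/419) ≈ 45.00°
|H| = 500 / 592.56 ≈ 0.8438
Gain = 20 log₁₀(0.8438) ≈ -1.48 dB
∠H = 0.00° − 45.00° = -45.00°

-1.5 dB, -45.0°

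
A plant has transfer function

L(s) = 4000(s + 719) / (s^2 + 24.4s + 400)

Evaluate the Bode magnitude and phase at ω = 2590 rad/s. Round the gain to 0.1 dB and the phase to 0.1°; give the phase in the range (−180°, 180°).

4.1 dB, -105.0°

At s = jω = j2590:
zero (s+719): 719 + j2590 → |·| = √(719²+2590²) = √7225061 ≈ 2687.9, ∠ = arctan(2590/719) ≈ 74.49°
quadratic: (j2590)² + 24.4·j2590 + 400 = -6707700 + j63196 → |·| ≈ 6.708e+06, ∠ ≈ 179.46°
|L| = 4000 · 2687.9 / 6.708e+06 ≈ 1.6028
Gain = 20 log₁₀(1.6028) ≈ 4.10 dB
∠L = 74.49° − 179.46° = -104.97°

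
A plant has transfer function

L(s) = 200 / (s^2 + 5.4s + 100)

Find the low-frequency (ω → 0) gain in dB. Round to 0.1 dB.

6.0 dB

L(0) = 200 / 100 = 2
20 log₁₀(2) ≈ 6.02 dB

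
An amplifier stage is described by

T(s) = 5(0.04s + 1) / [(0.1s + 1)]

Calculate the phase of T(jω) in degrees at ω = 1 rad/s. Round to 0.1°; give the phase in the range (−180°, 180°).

At ω = 1 rad/s:
zero (1 + j1·0.04) = 1 + j0.04 → |·| ≈ 1.0008, ∠ ≈ 2.29°
pole (1 + j1·0.1) = 1 + j0.1 → |·| ≈ 1.005, ∠ ≈ 5.71°
∠T = (2.29°) − (5.71°) = -3.42°

-3.4°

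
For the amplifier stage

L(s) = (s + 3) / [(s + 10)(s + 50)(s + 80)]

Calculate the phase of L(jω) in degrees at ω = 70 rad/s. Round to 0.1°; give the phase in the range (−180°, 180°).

At s = jω = j70:
zero (s+3): 3 + j70 → |·| = √(3²+70²) = √4909 ≈ 70.064, ∠ = arctan(70/3) ≈ 87.55°
pole (s+10): 10 + j70 → |·| = √(10²+70²) = √5000 ≈ 70.711, ∠ = arctan(70/10) ≈ 81.87°
pole (s+50): 50 + j70 → |·| = √(50²+70²) = √7400 ≈ 86.023, ∠ = arctan(70/50) ≈ 54.46°
pole (s+80): 80 + j70 → |·| = √(80²+70²) = √11300 ≈ 106.3, ∠ = arctan(70/80) ≈ 41.19°
∠L = 87.55° − 177.52° = -89.97°

-90.0°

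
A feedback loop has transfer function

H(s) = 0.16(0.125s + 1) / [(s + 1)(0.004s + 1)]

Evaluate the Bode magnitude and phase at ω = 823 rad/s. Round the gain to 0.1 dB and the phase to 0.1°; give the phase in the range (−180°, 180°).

-44.7 dB, -73.6°

At ω = 823 rad/s:
zero (1 + j823·0.125) = 1 + j102.875 → |·| ≈ 102.88, ∠ ≈ 89.44°
pole (1 + j823·1) = 1 + j823 → |·| ≈ 823, ∠ ≈ 89.93°
pole (1 + j823·0.004) = 1 + j3.292 → |·| ≈ 3.4405, ∠ ≈ 73.10°
|H| = 0.16 · 102.88 / (823 · 3.4405) ≈ 0.0058134
Gain = 20 log₁₀(0.0058134) ≈ -44.71 dB
∠H = (89.44°) − (89.93° + 73.10°) = -73.59°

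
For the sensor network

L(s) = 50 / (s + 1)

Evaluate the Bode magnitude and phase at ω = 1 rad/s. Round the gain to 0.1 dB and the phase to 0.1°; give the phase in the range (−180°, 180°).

31.0 dB, -45.0°

At s = jω = j1:
pole (s+1): 1 + j1 → |·| = √(1²+1²) = √2 ≈ 1.4142, ∠ = arctan(1/1) ≈ 45.00°
|L| = 50 / 1.4142 ≈ 35.356
Gain = 20 log₁₀(35.356) ≈ 30.97 dB
∠L = 0.00° − 45.00° = -45.00°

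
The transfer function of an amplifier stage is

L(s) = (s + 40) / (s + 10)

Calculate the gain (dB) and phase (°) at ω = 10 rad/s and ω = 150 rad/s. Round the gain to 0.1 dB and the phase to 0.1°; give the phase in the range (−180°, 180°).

At s = jω = j10:
zero (s+40): 40 + j10 → |·| = √(40²+10²) = √1700 ≈ 41.231, ∠ = arctan(10/40) ≈ 14.04°
pole (s+10): 10 + j10 → |·| = √(10²+10²) = √200 ≈ 14.142, ∠ = arctan(10/10) ≈ 45.00°
|L| = 1 · 41.231 / 14.142 ≈ 2.9155
Gain = 20 log₁₀(2.9155) ≈ 9.29 dB
∠L = 14.04° − 45.00° = -30.96°

At s = jω = j150:
zero (s+40): 40 + j150 → |·| = √(40²+150²) = √24100 ≈ 155.24, ∠ = arctan(150/40) ≈ 75.07°
pole (s+10): 10 + j150 → |·| = √(10²+150²) = √22600 ≈ 150.33, ∠ = arctan(150/10) ≈ 86.19°
|L| = 1 · 155.24 / 150.33 ≈ 1.0327
Gain = 20 log₁₀(1.0327) ≈ 0.28 dB
∠L = 75.07° − 86.19° = -11.12°

ω = 10: 9.3 dB, -31.0°; ω = 150: 0.3 dB, -11.1°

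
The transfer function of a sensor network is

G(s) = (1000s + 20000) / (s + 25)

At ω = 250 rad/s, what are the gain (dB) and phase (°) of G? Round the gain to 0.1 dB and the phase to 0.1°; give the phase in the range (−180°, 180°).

60.0 dB, 1.1°

Substitute s = j250:
Numerator: 1000(j250) + 20000 = 20000 + j250000
Denominator: (j250) + 25 = 25 + j250
|N| = √(20000² + 250000²) ≈ 2.508e+05, ∠N ≈ 85.43°
|D| = √(25² + 250²) ≈ 251.25, ∠D ≈ 84.29°
|G| = 2.508e+05 / 251.25 ≈ 998.21
Gain = 20 log₁₀(998.21) ≈ 59.98 dB
∠G = 85.43° − 84.29° = 1.14°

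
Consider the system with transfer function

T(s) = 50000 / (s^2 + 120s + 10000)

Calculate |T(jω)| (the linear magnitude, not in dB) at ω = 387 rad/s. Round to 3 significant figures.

0.339

At s = jω = j387:
quadratic: (j387)² + 120·j387 + 10000 = -139769 + j46440 → |·| ≈ 1.4728e+05, ∠ ≈ 161.62°
|T| = 50000 / 1.4728e+05 ≈ 0.33949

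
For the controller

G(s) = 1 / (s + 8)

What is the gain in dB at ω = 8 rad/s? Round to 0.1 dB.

Substitute s = j8:
Numerator: 1 = 1 + j0
Denominator: (j8) + 8 = 8 + j8
|N| = √(1² + 0²) ≈ 1, ∠N ≈ 0.00°
|D| = √(8² + 8²) ≈ 11.314, ∠D ≈ 45.00°
|G| = 1 / 11.314 ≈ 0.088386
Gain = 20 log₁₀(0.088386) ≈ -21.07 dB

-21.1 dB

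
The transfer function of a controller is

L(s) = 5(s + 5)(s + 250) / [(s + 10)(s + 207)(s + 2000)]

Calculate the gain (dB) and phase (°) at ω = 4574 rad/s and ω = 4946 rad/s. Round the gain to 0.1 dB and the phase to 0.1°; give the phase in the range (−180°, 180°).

ω = 4574: -60.0 dB, -66.9°; ω = 4946: -60.6 dB, -68.4°

At s = jω = j4574:
zero (s+5): 5 + j4574 → |·| = √(5²+4574²) = √20921501 ≈ 4574, ∠ = arctan(4574/5) ≈ 89.94°
zero (s+250): 250 + j4574 → |·| = √(250²+4574²) = √20983976 ≈ 4580.8, ∠ = arctan(4574/250) ≈ 86.87°
pole (s+10): 10 + j4574 → |·| = √(10²+4574²) = √20921576 ≈ 4574, ∠ = arctan(4574/10) ≈ 89.87°
pole (s+207): 207 + j4574 → |·| = √(207²+4574²) = √20964325 ≈ 4578.7, ∠ = arctan(4574/207) ≈ 87.41°
pole (s+2000): 2000 + j4574 → |·| = √(2000²+4574²) = √24921476 ≈ 4992.1, ∠ = arctan(4574/2000) ≈ 66.38°
|L| = 5 · 2.0953e+07 / 1.0455e+11 ≈ 0.0010021
Gain = 20 log₁₀(0.0010021) ≈ -59.98 dB
∠L = 176.81° − 243.66° = -66.85°

At s = jω = j4946:
zero (s+5): 5 + j4946 → |·| = √(5²+4946²) = √24462941 ≈ 4946, ∠ = arctan(4946/5) ≈ 89.94°
zero (s+250): 250 + j4946 → |·| = √(250²+4946²) = √24525416 ≈ 4952.3, ∠ = arctan(4946/250) ≈ 87.11°
pole (s+10): 10 + j4946 → |·| = √(10²+4946²) = √24463016 ≈ 4946, ∠ = arctan(4946/10) ≈ 89.88°
pole (s+207): 207 + j4946 → |·| = √(207²+4946²) = √24505765 ≈ 4950.3, ∠ = arctan(4946/207) ≈ 87.60°
pole (s+2000): 2000 + j4946 → |·| = √(2000²+4946²) = √28462916 ≈ 5335.1, ∠ = arctan(4946/2000) ≈ 67.98°
|L| = 5 · 2.4494e+07 / 1.3063e+11 ≈ 0.00093753
Gain = 20 log₁₀(0.00093753) ≈ -60.56 dB
∠L = 177.05° − 245.46° = -68.41°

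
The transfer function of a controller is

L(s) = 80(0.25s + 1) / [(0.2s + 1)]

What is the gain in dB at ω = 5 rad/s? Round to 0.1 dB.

At ω = 5 rad/s:
zero (1 + j5·0.25) = 1 + j1.25 → |·| ≈ 1.6008, ∠ ≈ 51.34°
pole (1 + j5·0.2) = 1 + j1 → |·| ≈ 1.4142, ∠ ≈ 45.00°
|L| = 80 · 1.6008 / (1.4142) ≈ 90.556
Gain = 20 log₁₀(90.556) ≈ 39.14 dB

39.1 dB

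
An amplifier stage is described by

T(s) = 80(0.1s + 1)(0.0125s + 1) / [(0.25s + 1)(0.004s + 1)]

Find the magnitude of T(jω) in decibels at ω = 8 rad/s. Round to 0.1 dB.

33.3 dB

At ω = 8 rad/s:
zero (1 + j8·0.1) = 1 + j0.8 → |·| ≈ 1.2806, ∠ ≈ 38.66°
zero (1 + j8·0.0125) = 1 + j0.1 → |·| ≈ 1.005, ∠ ≈ 5.71°
pole (1 + j8·0.25) = 1 + j2 → |·| ≈ 2.2361, ∠ ≈ 63.43°
pole (1 + j8·0.004) = 1 + j0.032 → |·| ≈ 1.0005, ∠ ≈ 1.83°
|T| = 80 · 1.2806 · 1.005 / (2.2361 · 1.0005) ≈ 46.022
Gain = 20 log₁₀(46.022) ≈ 33.26 dB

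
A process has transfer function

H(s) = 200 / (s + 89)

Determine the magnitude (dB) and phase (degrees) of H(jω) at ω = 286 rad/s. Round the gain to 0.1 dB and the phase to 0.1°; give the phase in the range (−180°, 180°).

-3.5 dB, -72.7°

At s = jω = j286:
pole (s+89): 89 + j286 → |·| = √(89²+286²) = √89717 ≈ 299.53, ∠ = arctan(286/89) ≈ 72.71°
|H| = 200 / 299.53 ≈ 0.66771
Gain = 20 log₁₀(0.66771) ≈ -3.51 dB
∠H = 0.00° − 72.71° = -72.71°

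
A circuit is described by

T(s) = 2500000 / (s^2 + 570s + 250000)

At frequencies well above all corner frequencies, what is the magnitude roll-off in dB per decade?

Each pole contributes −20 dB/decade at high frequency; each zero contributes +20 dB/decade.
Net: 0 zero(s) − 2 pole(s) → -40 dB/decade.

-40 dB/decade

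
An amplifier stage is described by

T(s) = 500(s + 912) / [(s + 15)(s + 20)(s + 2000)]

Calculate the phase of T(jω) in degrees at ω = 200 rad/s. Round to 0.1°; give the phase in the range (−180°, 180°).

At s = jω = j200:
zero (s+912): 912 + j200 → |·| = √(912²+200²) = √871744 ≈ 933.67, ∠ = arctan(200/912) ≈ 12.37°
pole (s+15): 15 + j200 → |·| = √(15²+200²) = √40225 ≈ 200.56, ∠ = arctan(200/15) ≈ 85.71°
pole (s+20): 20 + j200 → |·| = √(20²+200²) = √40400 ≈ 201, ∠ = arctan(200/20) ≈ 84.29°
pole (s+2000): 2000 + j200 → |·| = √(2000²+200²) = √4040000 ≈ 2010, ∠ = arctan(200/2000) ≈ 5.71°
∠T = 12.37° − 175.71° = -163.34°

-163.3°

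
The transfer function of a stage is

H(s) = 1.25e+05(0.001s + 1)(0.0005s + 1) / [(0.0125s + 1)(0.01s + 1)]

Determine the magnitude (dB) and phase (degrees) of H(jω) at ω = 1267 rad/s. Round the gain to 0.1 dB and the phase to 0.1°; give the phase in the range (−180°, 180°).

61.5 dB, -87.8°

At ω = 1267 rad/s:
zero (1 + j1267·0.001) = 1 + j1.267 → |·| ≈ 1.6141, ∠ ≈ 51.72°
zero (1 + j1267·0.0005) = 1 + j0.6335 → |·| ≈ 1.1838, ∠ ≈ 32.35°
pole (1 + j1267·0.0125) = 1 + j15.8375 → |·| ≈ 15.869, ∠ ≈ 86.39°
pole (1 + j1267·0.01) = 1 + j12.67 → |·| ≈ 12.709, ∠ ≈ 85.49°
|H| = 1.25e+05 · 1.6141 · 1.1838 / (15.869 · 12.709) ≈ 1184.3
Gain = 20 log₁₀(1184.3) ≈ 61.47 dB
∠H = (51.72° + 32.35°) − (86.39° + 85.49°) = -87.81°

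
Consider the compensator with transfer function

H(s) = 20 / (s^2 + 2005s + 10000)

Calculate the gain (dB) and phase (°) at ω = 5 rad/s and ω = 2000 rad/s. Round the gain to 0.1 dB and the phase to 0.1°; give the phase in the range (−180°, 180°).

Substitute s = j5:
Numerator: 20 = 20 + j0
Denominator: (j5)^2 + 2005(j5) + 10000 = 9975 + j10025
|N| = √(20² + 0²) ≈ 20, ∠N ≈ 0.00°
|D| = √(9975² + 10025²) ≈ 14142, ∠D ≈ 45.14°
|H| = 20 / 14142 ≈ 0.0014142
Gain = 20 log₁₀(0.0014142) ≈ -56.99 dB
∠H = 0.00° − 45.14° = -45.14°

Substitute s = j2000:
Numerator: 20 = 20 + j0
Denominator: (j2000)^2 + 2005(j2000) + 10000 = -3990000 + j4010000
|N| = √(20² + 0²) ≈ 20, ∠N ≈ 0.00°
|D| = √(3990000² + 4010000²) ≈ 5.6569e+06, ∠D ≈ 134.86°
|H| = 20 / 5.6569e+06 ≈ 3.5355e-06
Gain = 20 log₁₀(3.5355e-06) ≈ -109.03 dB
∠H = 0.00° − 134.86° = -134.86°

ω = 5: -57.0 dB, -45.1°; ω = 2000: -109.0 dB, -134.9°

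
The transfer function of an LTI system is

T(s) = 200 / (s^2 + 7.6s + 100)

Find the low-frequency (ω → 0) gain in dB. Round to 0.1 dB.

T(0) = 200 / 100 = 2
20 log₁₀(2) ≈ 6.02 dB

6.0 dB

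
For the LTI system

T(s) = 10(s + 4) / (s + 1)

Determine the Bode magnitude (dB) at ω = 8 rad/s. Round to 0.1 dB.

20.9 dB

At s = jω = j8:
zero (s+4): 4 + j8 → |·| = √(4²+8²) = √80 ≈ 8.9443, ∠ = arctan(8/4) ≈ 63.43°
pole (s+1): 1 + j8 → |·| = √(1²+8²) = √65 ≈ 8.0623, ∠ = arctan(8/1) ≈ 82.87°
|T| = 10 · 8.9443 / 8.0623 ≈ 11.094
Gain = 20 log₁₀(11.094) ≈ 20.90 dB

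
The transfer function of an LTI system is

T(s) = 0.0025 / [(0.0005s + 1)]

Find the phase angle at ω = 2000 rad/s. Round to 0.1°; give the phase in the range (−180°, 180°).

-45.0°

At ω = 2000 rad/s:
pole (1 + j2000·0.0005) = 1 + j1 → |·| ≈ 1.4142, ∠ ≈ 45.00°
∠T = (0°) − (45.00°) = -45.00°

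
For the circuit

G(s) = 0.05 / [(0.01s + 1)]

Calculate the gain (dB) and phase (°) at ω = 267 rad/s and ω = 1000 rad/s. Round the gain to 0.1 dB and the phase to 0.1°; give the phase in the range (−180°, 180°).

At ω = 267 rad/s:
pole (1 + j267·0.01) = 1 + j2.67 → |·| ≈ 2.8511, ∠ ≈ 69.47°
|G| = 0.05 · 1 / (2.8511) ≈ 0.017537
Gain = 20 log₁₀(0.017537) ≈ -35.12 dB
∠G = (0°) − (69.47°) = -69.47°

At ω = 1000 rad/s:
pole (1 + j1000·0.01) = 1 + j10 → |·| ≈ 10.05, ∠ ≈ 84.29°
|G| = 0.05 · 1 / (10.05) ≈ 0.0049751
Gain = 20 log₁₀(0.0049751) ≈ -46.06 dB
∠G = (0°) − (84.29°) = -84.29°

ω = 267: -35.1 dB, -69.5°; ω = 1000: -46.1 dB, -84.3°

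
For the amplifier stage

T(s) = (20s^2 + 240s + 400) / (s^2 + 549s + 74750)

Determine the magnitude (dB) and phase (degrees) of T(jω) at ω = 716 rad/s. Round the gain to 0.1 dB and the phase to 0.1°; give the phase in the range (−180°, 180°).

24.8 dB, 41.0°

Substitute s = j716:
Numerator: 20(j716)^2 + 240(j716) + 400 = -10252720 + j171840
Denominator: (j716)^2 + 549(j716) + 74750 = -437906 + j393084
|N| = √(10252720² + 171840²) ≈ 1.0254e+07, ∠N ≈ 179.04°
|D| = √(437906² + 393084²) ≈ 5.8845e+05, ∠D ≈ 138.09°
|T| = 1.0254e+07 / 5.8845e+05 ≈ 17.425
Gain = 20 log₁₀(17.425) ≈ 24.82 dB
∠T = 179.04° − 138.09° = 40.95°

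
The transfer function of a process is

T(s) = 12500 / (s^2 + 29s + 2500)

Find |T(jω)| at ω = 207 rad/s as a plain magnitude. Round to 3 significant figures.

0.306

At s = jω = j207:
quadratic: (j207)² + 29·j207 + 2500 = -40349 + j6003 → |·| ≈ 40793, ∠ ≈ 171.54°
|T| = 12500 / 40793 ≈ 0.30643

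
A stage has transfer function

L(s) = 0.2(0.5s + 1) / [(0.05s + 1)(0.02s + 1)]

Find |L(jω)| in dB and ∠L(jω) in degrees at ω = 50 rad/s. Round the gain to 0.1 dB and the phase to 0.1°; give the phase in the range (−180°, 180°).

2.4 dB, -25.5°

At ω = 50 rad/s:
zero (1 + j50·0.5) = 1 + j25 → |·| ≈ 25.02, ∠ ≈ 87.71°
pole (1 + j50·0.05) = 1 + j2.5 → |·| ≈ 2.6926, ∠ ≈ 68.20°
pole (1 + j50·0.02) = 1 + j1 → |·| ≈ 1.4142, ∠ ≈ 45.00°
|L| = 0.2 · 25.02 / (2.6926 · 1.4142) ≈ 1.3141
Gain = 20 log₁₀(1.3141) ≈ 2.37 dB
∠L = (87.71°) − (68.20° + 45.00°) = -25.49°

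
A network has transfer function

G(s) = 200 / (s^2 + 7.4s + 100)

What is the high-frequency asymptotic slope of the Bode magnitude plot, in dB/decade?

-40 dB/decade

Each pole contributes −20 dB/decade at high frequency; each zero contributes +20 dB/decade.
Net: 0 zero(s) − 2 pole(s) → -40 dB/decade.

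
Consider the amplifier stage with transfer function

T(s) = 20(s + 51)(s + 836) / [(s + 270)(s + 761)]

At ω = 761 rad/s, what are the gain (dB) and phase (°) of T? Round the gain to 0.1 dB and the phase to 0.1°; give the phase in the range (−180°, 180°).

At s = jω = j761:
zero (s+51): 51 + j761 → |·| = √(51²+761²) = √581722 ≈ 762.71, ∠ = arctan(761/51) ≈ 86.17°
zero (s+836): 836 + j761 → |·| = √(836²+761²) = √1278017 ≈ 1130.5, ∠ = arctan(761/836) ≈ 42.31°
pole (s+270): 270 + j761 → |·| = √(270²+761²) = √652021 ≈ 807.48, ∠ = arctan(761/270) ≈ 70.47°
pole (s+761): 761 + j761 → |·| = √(761²+761²) = √1158242 ≈ 1076.2, ∠ = arctan(761/761) ≈ 45.00°
|T| = 20 · 8.6224e+05 / 8.6901e+05 ≈ 19.844
Gain = 20 log₁₀(19.844) ≈ 25.95 dB
∠T = 128.48° − 115.47° = 13.01°

26.0 dB, 13.0°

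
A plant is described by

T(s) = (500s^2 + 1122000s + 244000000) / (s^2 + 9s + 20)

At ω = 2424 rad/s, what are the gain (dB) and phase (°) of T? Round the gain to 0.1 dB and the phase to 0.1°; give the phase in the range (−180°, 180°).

56.3 dB, -45.1°

Substitute s = j2424:
Numerator: 500(j2424)^2 + 1122000(j2424) + 244000000 = -2693888000 + j2719728000
Denominator: (j2424)^2 + 9(j2424) + 20 = -5875756 + j21816
|N| = √(2693888000² + 2719728000²) ≈ 3.828e+09, ∠N ≈ 134.73°
|D| = √(5875756² + 21816²) ≈ 5.8758e+06, ∠D ≈ 179.79°
|T| = 3.828e+09 / 5.8758e+06 ≈ 651.49
Gain = 20 log₁₀(651.49) ≈ 56.28 dB
∠T = 134.73° − 179.79° = -45.06°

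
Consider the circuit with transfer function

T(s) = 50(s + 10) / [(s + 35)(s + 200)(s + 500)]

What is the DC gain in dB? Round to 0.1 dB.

T(0) = 50·10 / (35·200·500) ≈ 0.00014286
20 log₁₀(0.00014286) ≈ -76.90 dB

-76.9 dB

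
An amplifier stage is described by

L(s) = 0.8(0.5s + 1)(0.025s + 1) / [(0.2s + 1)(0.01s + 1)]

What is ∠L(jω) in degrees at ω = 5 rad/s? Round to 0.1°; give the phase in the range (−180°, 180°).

At ω = 5 rad/s:
zero (1 + j5·0.5) = 1 + j2.5 → |·| ≈ 2.6926, ∠ ≈ 68.20°
zero (1 + j5·0.025) = 1 + j0.125 → |·| ≈ 1.0078, ∠ ≈ 7.13°
pole (1 + j5·0.2) = 1 + j1 → |·| ≈ 1.4142, ∠ ≈ 45.00°
pole (1 + j5·0.01) = 1 + j0.05 → |·| ≈ 1.0012, ∠ ≈ 2.86°
∠L = (68.20° + 7.13°) − (45.00° + 2.86°) = 27.47°

27.5°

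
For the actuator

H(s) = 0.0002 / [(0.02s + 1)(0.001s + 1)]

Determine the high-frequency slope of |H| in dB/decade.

-40 dB/decade

Each pole contributes −20 dB/decade at high frequency; each zero contributes +20 dB/decade.
Net: 0 zero(s) − 2 pole(s) → -40 dB/decade.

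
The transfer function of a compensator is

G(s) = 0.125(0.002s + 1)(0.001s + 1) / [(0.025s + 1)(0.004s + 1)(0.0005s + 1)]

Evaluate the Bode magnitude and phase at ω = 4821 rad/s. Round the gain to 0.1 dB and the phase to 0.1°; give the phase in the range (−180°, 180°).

At ω = 4821 rad/s:
zero (1 + j4821·0.002) = 1 + j9.642 → |·| ≈ 9.6937, ∠ ≈ 84.08°
zero (1 + j4821·0.001) = 1 + j4.821 → |·| ≈ 4.9236, ∠ ≈ 78.28°
pole (1 + j4821·0.025) = 1 + j120.525 → |·| ≈ 120.53, ∠ ≈ 89.52°
pole (1 + j4821·0.004) = 1 + j19.284 → |·| ≈ 19.31, ∠ ≈ 87.03°
pole (1 + j4821·0.0005) = 1 + j2.4105 → |·| ≈ 2.6097, ∠ ≈ 67.47°
|G| = 0.125 · 9.6937 · 4.9236 / (120.53 · 19.31 · 2.6097) ≈ 0.00098223
Gain = 20 log₁₀(0.00098223) ≈ -60.16 dB
∠G = (84.08° + 78.28°) − (89.52° + 87.03° + 67.47°) = -81.66°

-60.2 dB, -81.7°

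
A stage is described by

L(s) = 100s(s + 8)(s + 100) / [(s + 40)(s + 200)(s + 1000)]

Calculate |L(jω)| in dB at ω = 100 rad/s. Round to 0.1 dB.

15.4 dB

At s = jω = j100:
zero (s+8): 8 + j100 → |·| = √(8²+100²) = √10064 ≈ 100.32, ∠ = arctan(100/8) ≈ 85.43°
zero (s+100): 100 + j100 → |·| = √(100²+100²) = √20000 ≈ 141.42, ∠ = arctan(100/100) ≈ 45.00°
zero at origin: s = j100 → |·| = 100, ∠ = 90.00°
pole (s+40): 40 + j100 → |·| = √(40²+100²) = √11600 ≈ 107.7, ∠ = arctan(100/40) ≈ 68.20°
pole (s+200): 200 + j100 → |·| = √(200²+100²) = √50000 ≈ 223.61, ∠ = arctan(100/200) ≈ 26.57°
pole (s+1000): 1000 + j100 → |·| = √(1000²+100²) = √1010000 ≈ 1005, ∠ = arctan(100/1000) ≈ 5.71°
|L| = 100 · 1.4187e+06 / 2.4203e+07 ≈ 5.8617
Gain = 20 log₁₀(5.8617) ≈ 15.36 dB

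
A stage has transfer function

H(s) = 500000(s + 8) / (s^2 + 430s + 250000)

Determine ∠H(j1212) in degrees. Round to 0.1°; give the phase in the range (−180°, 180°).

-67.2°

At s = jω = j1212:
zero (s+8): 8 + j1212 → |·| = √(8²+1212²) = √1469008 ≈ 1212, ∠ = arctan(1212/8) ≈ 89.62°
quadratic: (j1212)² + 430·j1212 + 250000 = -1218944 + j521160 → |·| ≈ 1.3257e+06, ∠ ≈ 156.85°
∠H = 89.62° − 156.85° = -67.23°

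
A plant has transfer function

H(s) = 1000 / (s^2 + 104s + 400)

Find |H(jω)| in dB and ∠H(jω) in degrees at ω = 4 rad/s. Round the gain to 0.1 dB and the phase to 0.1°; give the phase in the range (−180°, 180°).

4.9 dB, -47.3°

Substitute s = j4:
Numerator: 1000 = 1000 + j0
Denominator: (j4)^2 + 104(j4) + 400 = 384 + j416
|N| = √(1000² + 0²) ≈ 1000, ∠N ≈ 0.00°
|D| = √(384² + 416²) ≈ 566.14, ∠D ≈ 47.29°
|H| = 1000 / 566.14 ≈ 1.7663
Gain = 20 log₁₀(1.7663) ≈ 4.94 dB
∠H = 0.00° − 47.29° = -47.29°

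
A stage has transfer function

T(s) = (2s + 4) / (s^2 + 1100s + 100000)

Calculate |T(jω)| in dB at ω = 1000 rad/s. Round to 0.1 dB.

-57.0 dB

Substitute s = j1000:
Numerator: 2(j1000) + 4 = 4 + j2000
Denominator: (j1000)^2 + 1100(j1000) + 100000 = -900000 + j1100000
|N| = √(4² + 2000²) ≈ 2000, ∠N ≈ 89.89°
|D| = √(900000² + 1100000²) ≈ 1.4213e+06, ∠D ≈ 129.29°
|T| = 2000 / 1.4213e+06 ≈ 0.0014072
Gain = 20 log₁₀(0.0014072) ≈ -57.03 dB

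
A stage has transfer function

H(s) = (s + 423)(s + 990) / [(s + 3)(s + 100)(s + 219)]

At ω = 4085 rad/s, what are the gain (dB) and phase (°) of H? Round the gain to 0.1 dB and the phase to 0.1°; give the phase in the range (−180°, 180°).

At s = jω = j4085:
zero (s+423): 423 + j4085 → |·| = √(423²+4085²) = √16866154 ≈ 4106.8, ∠ = arctan(4085/423) ≈ 84.09°
zero (s+990): 990 + j4085 → |·| = √(990²+4085²) = √17667325 ≈ 4203.3, ∠ = arctan(4085/990) ≈ 76.38°
pole (s+3): 3 + j4085 → |·| = √(3²+4085²) = √16687234 ≈ 4085, ∠ = arctan(4085/3) ≈ 89.96°
pole (s+100): 100 + j4085 → |·| = √(100²+4085²) = √16697225 ≈ 4086.2, ∠ = arctan(4085/100) ≈ 88.60°
pole (s+219): 219 + j4085 → |·| = √(219²+4085²) = √16735186 ≈ 4090.9, ∠ = arctan(4085/219) ≈ 86.93°
|H| = 1 · 1.7262e+07 / 6.8286e+10 ≈ 0.00025279
Gain = 20 log₁₀(0.00025279) ≈ -71.94 dB
∠H = 160.47° − 265.49° = -105.02°

-71.9 dB, -105.0°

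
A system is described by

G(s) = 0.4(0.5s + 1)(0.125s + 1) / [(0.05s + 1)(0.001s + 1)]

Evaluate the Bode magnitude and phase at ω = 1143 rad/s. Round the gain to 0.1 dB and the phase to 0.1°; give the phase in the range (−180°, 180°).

51.5 dB, 41.7°

At ω = 1143 rad/s:
zero (1 + j1143·0.5) = 1 + j571.5 → |·| ≈ 571.5, ∠ ≈ 89.90°
zero (1 + j1143·0.125) = 1 + j142.875 → |·| ≈ 142.88, ∠ ≈ 89.60°
pole (1 + j1143·0.05) = 1 + j57.15 → |·| ≈ 57.159, ∠ ≈ 89.00°
pole (1 + j1143·0.001) = 1 + j1.143 → |·| ≈ 1.5187, ∠ ≈ 48.82°
|G| = 0.4 · 571.5 · 142.88 / (57.159 · 1.5187) ≈ 376.26
Gain = 20 log₁₀(376.26) ≈ 51.51 dB
∠G = (89.90° + 89.60°) − (89.00° + 48.82°) = 41.68°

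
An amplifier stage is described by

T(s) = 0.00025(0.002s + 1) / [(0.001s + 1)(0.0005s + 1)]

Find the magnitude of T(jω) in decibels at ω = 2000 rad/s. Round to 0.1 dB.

At ω = 2000 rad/s:
zero (1 + j2000·0.002) = 1 + j4 → |·| ≈ 4.1231, ∠ ≈ 75.96°
pole (1 + j2000·0.001) = 1 + j2 → |·| ≈ 2.2361, ∠ ≈ 63.43°
pole (1 + j2000·0.0005) = 1 + j1 → |·| ≈ 1.4142, ∠ ≈ 45.00°
|T| = 0.00025 · 4.1231 / (2.2361 · 1.4142) ≈ 0.00032596
Gain = 20 log₁₀(0.00032596) ≈ -69.74 dB

-69.7 dB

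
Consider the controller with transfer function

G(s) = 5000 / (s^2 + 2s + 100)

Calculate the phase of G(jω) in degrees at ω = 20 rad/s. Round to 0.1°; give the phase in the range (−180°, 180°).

At s = jω = j20:
quadratic: (j20)² + 2·j20 + 100 = -300 + j40 → |·| ≈ 302.65, ∠ ≈ 172.41°
∠G = 0.00° − 172.41° = -172.41°

-172.4°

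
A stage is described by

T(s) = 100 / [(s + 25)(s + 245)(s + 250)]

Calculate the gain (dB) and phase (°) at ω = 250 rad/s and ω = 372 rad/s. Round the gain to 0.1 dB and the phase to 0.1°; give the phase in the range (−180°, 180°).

At s = jω = j250:
pole (s+25): 25 + j250 → |·| = √(25²+250²) = √63125 ≈ 251.25, ∠ = arctan(250/25) ≈ 84.29°
pole (s+245): 245 + j250 → |·| = √(245²+250²) = √122525 ≈ 350.04, ∠ = arctan(250/245) ≈ 45.58°
pole (s+250): 250 + j250 → |·| = √(250²+250²) = √125000 ≈ 353.55, ∠ = arctan(250/250) ≈ 45.00°
|T| = 100 / 3.1094e+07 ≈ 3.2161e-06
Gain = 20 log₁₀(3.2161e-06) ≈ -109.85 dB
∠T = 0.00° − 174.87° = -174.87°

At s = jω = j372:
pole (s+25): 25 + j372 → |·| = √(25²+372²) = √139009 ≈ 372.84, ∠ = arctan(372/25) ≈ 86.16°
pole (s+245): 245 + j372 → |·| = √(245²+372²) = √198409 ≈ 445.43, ∠ = arctan(372/245) ≈ 56.63°
pole (s+250): 250 + j372 → |·| = √(250²+372²) = √200884 ≈ 448.2, ∠ = arctan(372/250) ≈ 56.10°
|T| = 100 / 7.4434e+07 ≈ 1.3435e-06
Gain = 20 log₁₀(1.3435e-06) ≈ -117.44 dB
∠T = 0.00° − 198.89° = -198.89° ≡ 161.11° (principal value)

ω = 250: -109.9 dB, -174.9°; ω = 372: -117.4 dB, 161.1°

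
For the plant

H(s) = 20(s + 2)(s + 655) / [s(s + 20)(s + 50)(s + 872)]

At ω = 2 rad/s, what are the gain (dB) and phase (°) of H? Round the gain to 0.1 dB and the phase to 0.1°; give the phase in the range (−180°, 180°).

-33.5 dB, -53.0°

At s = jω = j2:
zero (s+2): 2 + j2 → |·| = √(2²+2²) = √8 ≈ 2.8284, ∠ = arctan(2/2) ≈ 45.00°
zero (s+655): 655 + j2 → |·| = √(655²+2²) = √429029 ≈ 655, ∠ = arctan(2/655) ≈ 0.17°
pole (s+20): 20 + j2 → |·| = √(20²+2²) = √404 ≈ 20.1, ∠ = arctan(2/20) ≈ 5.71°
pole (s+50): 50 + j2 → |·| = √(50²+2²) = √2504 ≈ 50.04, ∠ = arctan(2/50) ≈ 2.29°
pole (s+872): 872 + j2 → |·| = √(872²+2²) = √760388 ≈ 872, ∠ = arctan(2/872) ≈ 0.13°
pole at origin: |s| = 2, ∠ = 90.00° (in denominator)
|H| = 20 · 1852.6 / 1.7541e+06 ≈ 0.021123
Gain = 20 log₁₀(0.021123) ≈ -33.50 dB
∠H = 45.17° − 98.13° = -52.96°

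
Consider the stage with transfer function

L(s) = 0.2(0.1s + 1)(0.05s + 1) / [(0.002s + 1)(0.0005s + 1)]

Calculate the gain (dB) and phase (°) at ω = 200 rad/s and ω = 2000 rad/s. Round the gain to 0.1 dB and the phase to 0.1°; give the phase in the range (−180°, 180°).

ω = 200: 31.4 dB, 143.9°; ω = 2000: 56.7 dB, 58.2°

At ω = 200 rad/s:
zero (1 + j200·0.1) = 1 + j20 → |·| ≈ 20.025, ∠ ≈ 87.14°
zero (1 + j200·0.05) = 1 + j10 → |·| ≈ 10.05, ∠ ≈ 84.29°
pole (1 + j200·0.002) = 1 + j0.4 → |·| ≈ 1.077, ∠ ≈ 21.80°
pole (1 + j200·0.0005) = 1 + j0.1 → |·| ≈ 1.005, ∠ ≈ 5.71°
|L| = 0.2 · 20.025 · 10.05 / (1.077 · 1.005) ≈ 37.187
Gain = 20 log₁₀(37.187) ≈ 31.41 dB
∠L = (87.14° + 84.29°) − (21.80° + 5.71°) = 143.92°

At ω = 2000 rad/s:
zero (1 + j2000·0.1) = 1 + j200 → |·| ≈ 200, ∠ ≈ 89.71°
zero (1 + j2000·0.05) = 1 + j100 → |·| ≈ 100, ∠ ≈ 89.43°
pole (1 + j2000·0.002) = 1 + j4 → |·| ≈ 4.1231, ∠ ≈ 75.96°
pole (1 + j2000·0.0005) = 1 + j1 → |·| ≈ 1.4142, ∠ ≈ 45.00°
|L| = 0.2 · 200 · 100 / (4.1231 · 1.4142) ≈ 686
Gain = 20 log₁₀(686) ≈ 56.73 dB
∠L = (89.71° + 89.43°) − (75.96° + 45.00°) = 58.18°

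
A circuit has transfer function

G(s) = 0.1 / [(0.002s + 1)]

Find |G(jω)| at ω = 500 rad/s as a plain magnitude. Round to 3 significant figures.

0.0707

At ω = 500 rad/s:
pole (1 + j500·0.002) = 1 + j1 → |·| ≈ 1.4142, ∠ ≈ 45.00°
|G| = 0.1 · 1 / (1.4142) ≈ 0.070711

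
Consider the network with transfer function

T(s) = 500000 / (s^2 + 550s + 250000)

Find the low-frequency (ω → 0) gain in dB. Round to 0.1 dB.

6.0 dB

T(0) = 500000 / 250000 = 2
20 log₁₀(2) ≈ 6.02 dB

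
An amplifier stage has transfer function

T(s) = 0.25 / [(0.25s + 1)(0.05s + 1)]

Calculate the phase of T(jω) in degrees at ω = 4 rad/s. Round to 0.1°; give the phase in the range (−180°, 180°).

At ω = 4 rad/s:
pole (1 + j4·0.25) = 1 + j1 → |·| ≈ 1.4142, ∠ ≈ 45.00°
pole (1 + j4·0.05) = 1 + j0.2 → |·| ≈ 1.0198, ∠ ≈ 11.31°
∠T = (0°) − (45.00° + 11.31°) = -56.31°

-56.3°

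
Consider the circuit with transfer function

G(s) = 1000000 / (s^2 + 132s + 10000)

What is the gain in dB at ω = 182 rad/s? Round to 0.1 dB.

29.5 dB

At s = jω = j182:
quadratic: (j182)² + 132·j182 + 10000 = -23124 + j24024 → |·| ≈ 33345, ∠ ≈ 133.91°
|G| = 1000000 / 33345 ≈ 29.99
Gain = 20 log₁₀(29.99) ≈ 29.54 dB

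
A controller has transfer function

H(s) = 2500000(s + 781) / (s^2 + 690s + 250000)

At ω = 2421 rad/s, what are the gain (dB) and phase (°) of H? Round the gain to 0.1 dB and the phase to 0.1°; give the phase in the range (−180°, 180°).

60.7 dB, -91.3°

At s = jω = j2421:
zero (s+781): 781 + j2421 → |·| = √(781²+2421²) = √6471202 ≈ 2543.9, ∠ = arctan(2421/781) ≈ 72.12°
quadratic: (j2421)² + 690·j2421 + 250000 = -5611241 + j1670490 → |·| ≈ 5.8546e+06, ∠ ≈ 163.42°
|H| = 2500000 · 2543.9 / 5.8546e+06 ≈ 1086.3
Gain = 20 log₁₀(1086.3) ≈ 60.72 dB
∠H = 72.12° − 163.42° = -91.30°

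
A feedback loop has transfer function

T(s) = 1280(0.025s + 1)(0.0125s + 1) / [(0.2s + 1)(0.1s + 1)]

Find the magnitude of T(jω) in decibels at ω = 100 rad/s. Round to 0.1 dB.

28.8 dB

At ω = 100 rad/s:
zero (1 + j100·0.025) = 1 + j2.5 → |·| ≈ 2.6926, ∠ ≈ 68.20°
zero (1 + j100·0.0125) = 1 + j1.25 → |·| ≈ 1.6008, ∠ ≈ 51.34°
pole (1 + j100·0.2) = 1 + j20 → |·| ≈ 20.025, ∠ ≈ 87.14°
pole (1 + j100·0.1) = 1 + j10 → |·| ≈ 10.05, ∠ ≈ 84.29°
|T| = 1280 · 2.6926 · 1.6008 / (20.025 · 10.05) ≈ 27.414
Gain = 20 log₁₀(27.414) ≈ 28.76 dB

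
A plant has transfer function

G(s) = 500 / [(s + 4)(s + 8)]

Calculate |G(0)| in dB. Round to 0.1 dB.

G(0) = 500 / (4·8) = 15.625
20 log₁₀(15.625) ≈ 23.88 dB

23.9 dB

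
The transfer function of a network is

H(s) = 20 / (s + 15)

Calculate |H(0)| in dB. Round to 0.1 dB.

2.5 dB

H(0) = 20 / 15 ≈ 1.3333
20 log₁₀(1.3333) ≈ 2.50 dB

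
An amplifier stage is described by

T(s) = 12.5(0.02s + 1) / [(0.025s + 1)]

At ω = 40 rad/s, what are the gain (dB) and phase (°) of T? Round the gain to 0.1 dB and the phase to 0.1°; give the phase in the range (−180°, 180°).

21.1 dB, -6.3°

At ω = 40 rad/s:
zero (1 + j40·0.02) = 1 + j0.8 → |·| ≈ 1.2806, ∠ ≈ 38.66°
pole (1 + j40·0.025) = 1 + j1 → |·| ≈ 1.4142, ∠ ≈ 45.00°
|T| = 12.5 · 1.2806 / (1.4142) ≈ 11.319
Gain = 20 log₁₀(11.319) ≈ 21.08 dB
∠T = (38.66°) − (45.00°) = -6.34°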